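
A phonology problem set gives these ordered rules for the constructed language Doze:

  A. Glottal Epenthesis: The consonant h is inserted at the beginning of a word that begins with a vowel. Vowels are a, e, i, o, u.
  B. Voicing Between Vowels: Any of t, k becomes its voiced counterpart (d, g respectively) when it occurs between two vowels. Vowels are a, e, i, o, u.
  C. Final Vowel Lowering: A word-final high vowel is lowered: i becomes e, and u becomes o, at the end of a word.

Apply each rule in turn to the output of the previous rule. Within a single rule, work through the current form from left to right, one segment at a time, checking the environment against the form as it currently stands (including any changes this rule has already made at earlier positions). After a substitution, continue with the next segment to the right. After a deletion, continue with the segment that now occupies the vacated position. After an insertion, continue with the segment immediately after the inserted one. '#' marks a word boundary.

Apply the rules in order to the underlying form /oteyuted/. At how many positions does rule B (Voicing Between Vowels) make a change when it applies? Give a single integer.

2

A Glottal Epenthesis: [oteyuted] → [hoteyuted]
B Voicing Between Vowels: [hoteyuted] → [hodeyuded]
C Final Vowel Lowering: no change — [hodeyuded]
Rule B changed 2 position(s).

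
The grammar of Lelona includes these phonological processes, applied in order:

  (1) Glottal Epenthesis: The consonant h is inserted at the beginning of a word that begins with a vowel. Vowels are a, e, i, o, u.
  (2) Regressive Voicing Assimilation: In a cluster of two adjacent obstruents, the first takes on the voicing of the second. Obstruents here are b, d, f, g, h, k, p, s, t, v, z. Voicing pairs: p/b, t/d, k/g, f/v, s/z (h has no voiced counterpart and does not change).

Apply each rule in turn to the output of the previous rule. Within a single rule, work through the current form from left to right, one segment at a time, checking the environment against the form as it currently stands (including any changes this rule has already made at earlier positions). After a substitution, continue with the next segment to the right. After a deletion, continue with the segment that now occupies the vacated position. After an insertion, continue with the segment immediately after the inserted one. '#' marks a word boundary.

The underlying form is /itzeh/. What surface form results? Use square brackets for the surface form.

[hidzeh]

(1) Glottal Epenthesis: [itzeh] → [hitzeh]
(2) Regressive Voicing Assimilation: [hitzeh] → [hidzeh]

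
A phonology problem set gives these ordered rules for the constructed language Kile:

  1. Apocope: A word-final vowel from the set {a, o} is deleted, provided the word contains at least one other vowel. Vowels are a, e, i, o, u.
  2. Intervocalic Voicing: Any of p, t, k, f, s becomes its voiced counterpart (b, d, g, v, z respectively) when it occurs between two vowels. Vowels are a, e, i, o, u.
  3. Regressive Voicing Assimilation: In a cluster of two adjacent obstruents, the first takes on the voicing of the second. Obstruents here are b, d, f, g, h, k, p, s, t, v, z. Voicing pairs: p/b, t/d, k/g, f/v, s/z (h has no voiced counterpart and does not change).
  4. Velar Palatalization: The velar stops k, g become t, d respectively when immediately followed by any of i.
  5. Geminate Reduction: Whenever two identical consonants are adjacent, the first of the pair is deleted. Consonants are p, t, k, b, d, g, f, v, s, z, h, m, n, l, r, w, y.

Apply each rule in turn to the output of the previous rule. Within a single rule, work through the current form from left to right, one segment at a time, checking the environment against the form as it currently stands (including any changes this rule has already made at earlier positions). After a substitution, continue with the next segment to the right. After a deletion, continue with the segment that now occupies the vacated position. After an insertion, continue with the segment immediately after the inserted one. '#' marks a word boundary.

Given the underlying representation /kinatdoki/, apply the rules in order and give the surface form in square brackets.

[tinadodi]

1 Apocope: no change — [kinatdoki]
2 Intervocalic Voicing: [kinatdoki] → [kinatdogi]
3 Regressive Voicing Assimilation: [kinatdogi] → [kinaddogi]
4 Velar Palatalization: [kinaddogi] → [tinaddodi]
5 Geminate Reduction: [tinaddodi] → [tinadodi]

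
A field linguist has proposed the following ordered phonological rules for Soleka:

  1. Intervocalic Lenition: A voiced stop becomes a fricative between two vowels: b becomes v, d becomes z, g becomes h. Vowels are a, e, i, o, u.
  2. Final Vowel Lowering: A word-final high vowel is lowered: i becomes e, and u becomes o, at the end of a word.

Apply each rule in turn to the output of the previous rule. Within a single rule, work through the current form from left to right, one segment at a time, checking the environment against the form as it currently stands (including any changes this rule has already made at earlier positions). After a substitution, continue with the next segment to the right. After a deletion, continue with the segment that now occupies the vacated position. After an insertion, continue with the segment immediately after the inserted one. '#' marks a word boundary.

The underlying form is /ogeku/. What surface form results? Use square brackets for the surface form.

1 Intervocalic Lenition: [ogeku] → [oheku]
2 Final Vowel Lowering: [oheku] → [oheko]

[oheko]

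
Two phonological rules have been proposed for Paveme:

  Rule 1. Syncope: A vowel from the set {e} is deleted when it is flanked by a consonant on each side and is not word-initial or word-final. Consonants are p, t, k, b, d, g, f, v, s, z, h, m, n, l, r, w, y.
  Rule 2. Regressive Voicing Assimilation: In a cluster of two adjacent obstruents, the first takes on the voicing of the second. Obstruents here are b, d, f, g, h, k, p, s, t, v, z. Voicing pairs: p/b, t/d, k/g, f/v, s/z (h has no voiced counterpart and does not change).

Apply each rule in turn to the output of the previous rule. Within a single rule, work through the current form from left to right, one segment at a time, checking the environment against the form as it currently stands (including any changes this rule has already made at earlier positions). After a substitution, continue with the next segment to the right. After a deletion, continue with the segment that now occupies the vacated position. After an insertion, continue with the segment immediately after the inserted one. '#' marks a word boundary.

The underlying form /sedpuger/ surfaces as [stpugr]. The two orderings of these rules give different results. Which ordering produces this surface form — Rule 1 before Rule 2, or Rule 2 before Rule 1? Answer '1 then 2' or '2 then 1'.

2 then 1

Order 1 then 2:
  1 Syncope: [sedpuger] → [sdpugr]
  2 Regressive Voicing Assimilation: [sdpugr] → [ztpugr]
  result: [ztpugr]
Order 2 then 1:
  2 Regressive Voicing Assimilation: [sedpuger] → [setpuger]
  1 Syncope: [setpuger] → [stpugr]
  result: [stpugr]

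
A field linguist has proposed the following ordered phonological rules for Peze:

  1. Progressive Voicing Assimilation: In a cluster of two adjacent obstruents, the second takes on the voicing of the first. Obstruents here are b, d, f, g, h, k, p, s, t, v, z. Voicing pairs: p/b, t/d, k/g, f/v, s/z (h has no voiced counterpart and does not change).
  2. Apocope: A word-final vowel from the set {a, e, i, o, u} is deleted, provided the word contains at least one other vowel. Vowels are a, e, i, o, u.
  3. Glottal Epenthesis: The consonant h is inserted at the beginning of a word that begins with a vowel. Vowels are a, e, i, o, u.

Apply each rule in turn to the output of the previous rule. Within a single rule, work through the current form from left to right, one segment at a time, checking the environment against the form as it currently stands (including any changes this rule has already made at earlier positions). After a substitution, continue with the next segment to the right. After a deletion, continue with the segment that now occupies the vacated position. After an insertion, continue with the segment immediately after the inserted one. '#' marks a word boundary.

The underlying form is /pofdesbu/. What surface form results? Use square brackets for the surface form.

[poftesp]

1 Progressive Voicing Assimilation: [pofdesbu] → [poftespu]
2 Apocope: [poftespu] → [poftesp]
3 Glottal Epenthesis: no change — [poftesp]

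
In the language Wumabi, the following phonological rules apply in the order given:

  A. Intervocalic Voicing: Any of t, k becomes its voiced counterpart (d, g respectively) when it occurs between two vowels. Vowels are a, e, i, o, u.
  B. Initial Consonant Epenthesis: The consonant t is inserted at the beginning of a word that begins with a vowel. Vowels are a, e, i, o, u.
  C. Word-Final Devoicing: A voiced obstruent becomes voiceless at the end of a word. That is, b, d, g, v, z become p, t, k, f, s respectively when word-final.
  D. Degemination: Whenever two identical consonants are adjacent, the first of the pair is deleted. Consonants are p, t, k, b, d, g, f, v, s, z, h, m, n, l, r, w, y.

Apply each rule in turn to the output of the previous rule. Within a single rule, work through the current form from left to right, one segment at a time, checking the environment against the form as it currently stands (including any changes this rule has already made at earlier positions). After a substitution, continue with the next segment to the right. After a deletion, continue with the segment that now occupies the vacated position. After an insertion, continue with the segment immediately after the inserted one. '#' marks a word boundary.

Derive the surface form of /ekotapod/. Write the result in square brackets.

[tegodapot]

A Intervocalic Voicing: [ekotapod] → [egodapod]
B Initial Consonant Epenthesis: [egodapod] → [tegodapod]
C Word-Final Devoicing: [tegodapod] → [tegodapot]
D Degemination: no change — [tegodapot]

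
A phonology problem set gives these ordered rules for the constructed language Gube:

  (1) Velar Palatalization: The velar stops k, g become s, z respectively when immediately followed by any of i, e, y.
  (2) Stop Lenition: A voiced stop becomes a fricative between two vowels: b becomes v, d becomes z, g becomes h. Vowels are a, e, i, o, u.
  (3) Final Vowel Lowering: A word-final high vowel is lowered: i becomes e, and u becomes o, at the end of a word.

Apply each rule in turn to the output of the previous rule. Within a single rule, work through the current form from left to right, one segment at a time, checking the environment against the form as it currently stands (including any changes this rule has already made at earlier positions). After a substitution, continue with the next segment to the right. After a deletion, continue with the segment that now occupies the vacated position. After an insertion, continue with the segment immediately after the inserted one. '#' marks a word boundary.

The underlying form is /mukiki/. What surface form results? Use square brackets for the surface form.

[musise]

(1) Velar Palatalization: [mukiki] → [musisi]
(2) Stop Lenition: no change — [musisi]
(3) Final Vowel Lowering: [musisi] → [musise]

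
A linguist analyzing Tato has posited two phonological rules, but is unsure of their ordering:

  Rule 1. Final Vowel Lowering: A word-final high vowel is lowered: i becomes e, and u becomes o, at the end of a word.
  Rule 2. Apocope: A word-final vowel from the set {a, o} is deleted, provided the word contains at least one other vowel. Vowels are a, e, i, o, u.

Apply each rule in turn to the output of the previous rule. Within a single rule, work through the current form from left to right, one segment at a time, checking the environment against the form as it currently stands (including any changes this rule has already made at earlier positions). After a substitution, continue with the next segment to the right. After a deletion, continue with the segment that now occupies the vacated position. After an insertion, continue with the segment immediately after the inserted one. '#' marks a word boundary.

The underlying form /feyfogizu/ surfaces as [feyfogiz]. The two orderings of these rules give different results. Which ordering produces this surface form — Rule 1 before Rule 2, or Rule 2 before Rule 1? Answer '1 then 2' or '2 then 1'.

1 then 2

Order 1 then 2:
  1 Final Vowel Lowering: [feyfogizu] → [feyfogizo]
  2 Apocope: [feyfogizo] → [feyfogiz]
  result: [feyfogiz]
Order 2 then 1:
  2 Apocope: no change — [feyfogizu]
  1 Final Vowel Lowering: [feyfogizu] → [feyfogizo]
  result: [feyfogizo]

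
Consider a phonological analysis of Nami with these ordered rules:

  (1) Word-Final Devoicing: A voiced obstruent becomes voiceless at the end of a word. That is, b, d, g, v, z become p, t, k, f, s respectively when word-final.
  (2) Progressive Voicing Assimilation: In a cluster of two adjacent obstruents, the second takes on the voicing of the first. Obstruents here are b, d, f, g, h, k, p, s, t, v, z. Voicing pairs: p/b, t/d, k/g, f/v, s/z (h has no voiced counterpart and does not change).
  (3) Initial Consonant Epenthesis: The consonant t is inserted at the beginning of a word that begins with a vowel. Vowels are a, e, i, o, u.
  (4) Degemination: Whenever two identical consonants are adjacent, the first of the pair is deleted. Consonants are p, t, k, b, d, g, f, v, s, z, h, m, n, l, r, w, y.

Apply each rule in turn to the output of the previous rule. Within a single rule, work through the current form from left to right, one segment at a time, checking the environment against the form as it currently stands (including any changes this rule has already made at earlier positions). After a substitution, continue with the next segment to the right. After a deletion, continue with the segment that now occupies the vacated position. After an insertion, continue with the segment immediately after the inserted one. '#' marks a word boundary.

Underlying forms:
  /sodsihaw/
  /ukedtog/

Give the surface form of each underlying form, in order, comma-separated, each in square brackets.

/sodsihaw/:
  (1) Word-Final Devoicing: no change — [sodsihaw]
  (2) Progressive Voicing Assimilation: [sodsihaw] → [sodzihaw]
  (3) Initial Consonant Epenthesis: no change — [sodzihaw]
  (4) Degemination: no change — [sodzihaw]
/ukedtog/:
  (1) Word-Final Devoicing: [ukedtog] → [ukedtok]
  (2) Progressive Voicing Assimilation: [ukedtok] → [ukeddok]
  (3) Initial Consonant Epenthesis: [ukeddok] → [tukeddok]
  (4) Degemination: [tukeddok] → [tukedok]

[sodzihaw], [tukedok]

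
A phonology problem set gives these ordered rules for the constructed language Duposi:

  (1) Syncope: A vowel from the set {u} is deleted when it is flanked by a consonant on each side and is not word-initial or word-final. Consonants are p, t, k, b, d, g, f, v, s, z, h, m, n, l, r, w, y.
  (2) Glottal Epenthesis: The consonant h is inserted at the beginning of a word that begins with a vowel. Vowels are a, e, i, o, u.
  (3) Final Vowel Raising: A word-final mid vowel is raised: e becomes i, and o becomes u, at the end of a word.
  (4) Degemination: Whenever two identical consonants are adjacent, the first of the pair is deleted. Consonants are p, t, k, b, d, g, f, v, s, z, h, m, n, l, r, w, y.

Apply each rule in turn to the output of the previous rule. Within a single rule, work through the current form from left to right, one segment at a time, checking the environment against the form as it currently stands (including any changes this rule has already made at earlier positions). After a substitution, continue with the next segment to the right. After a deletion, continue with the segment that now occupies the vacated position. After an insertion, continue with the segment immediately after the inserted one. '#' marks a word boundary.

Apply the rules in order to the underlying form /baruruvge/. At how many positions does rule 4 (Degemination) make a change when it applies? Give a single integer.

1

(1) Syncope: [baruruvge] → [barrvge]
(2) Glottal Epenthesis: no change — [barrvge]
(3) Final Vowel Raising: [barrvge] → [barrvgi]
(4) Degemination: [barrvgi] → [barvgi]
Rule 4 changed 1 position(s).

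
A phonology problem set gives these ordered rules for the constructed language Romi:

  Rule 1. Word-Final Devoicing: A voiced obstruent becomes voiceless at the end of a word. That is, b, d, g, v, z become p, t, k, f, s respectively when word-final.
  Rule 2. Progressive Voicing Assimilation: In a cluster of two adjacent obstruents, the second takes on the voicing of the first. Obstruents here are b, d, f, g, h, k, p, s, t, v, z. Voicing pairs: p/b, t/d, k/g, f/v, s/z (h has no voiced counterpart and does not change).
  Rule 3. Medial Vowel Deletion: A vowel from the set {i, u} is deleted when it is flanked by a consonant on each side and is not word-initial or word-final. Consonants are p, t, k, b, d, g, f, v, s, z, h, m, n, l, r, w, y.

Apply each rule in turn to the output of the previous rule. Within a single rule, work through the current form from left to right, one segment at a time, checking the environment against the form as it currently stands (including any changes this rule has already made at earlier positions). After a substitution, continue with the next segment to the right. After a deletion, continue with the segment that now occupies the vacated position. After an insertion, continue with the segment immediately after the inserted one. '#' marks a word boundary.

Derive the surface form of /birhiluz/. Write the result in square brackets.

[brhls]

Rule 1 Word-Final Devoicing: [birhiluz] → [birhilus]
Rule 2 Progressive Voicing Assimilation: no change — [birhilus]
Rule 3 Medial Vowel Deletion: [birhilus] → [brhls]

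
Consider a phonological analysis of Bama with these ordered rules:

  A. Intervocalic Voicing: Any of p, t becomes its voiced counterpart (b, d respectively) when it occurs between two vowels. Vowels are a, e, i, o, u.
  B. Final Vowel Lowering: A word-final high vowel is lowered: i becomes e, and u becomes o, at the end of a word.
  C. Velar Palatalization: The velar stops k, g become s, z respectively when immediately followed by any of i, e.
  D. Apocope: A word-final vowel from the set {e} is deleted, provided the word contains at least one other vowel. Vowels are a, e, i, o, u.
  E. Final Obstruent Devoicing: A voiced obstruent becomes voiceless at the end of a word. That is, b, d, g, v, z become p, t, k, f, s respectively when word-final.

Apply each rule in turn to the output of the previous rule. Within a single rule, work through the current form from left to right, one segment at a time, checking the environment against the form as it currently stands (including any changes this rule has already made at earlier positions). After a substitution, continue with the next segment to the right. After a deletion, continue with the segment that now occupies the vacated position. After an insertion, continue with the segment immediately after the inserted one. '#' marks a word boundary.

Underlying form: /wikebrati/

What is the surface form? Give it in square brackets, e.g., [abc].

[wisebrat]

A Intervocalic Voicing: [wikebrati] → [wikebradi]
B Final Vowel Lowering: [wikebradi] → [wikebrade]
C Velar Palatalization: [wikebrade] → [wisebrade]
D Apocope: [wisebrade] → [wisebrad]
E Final Obstruent Devoicing: [wisebrad] → [wisebrat]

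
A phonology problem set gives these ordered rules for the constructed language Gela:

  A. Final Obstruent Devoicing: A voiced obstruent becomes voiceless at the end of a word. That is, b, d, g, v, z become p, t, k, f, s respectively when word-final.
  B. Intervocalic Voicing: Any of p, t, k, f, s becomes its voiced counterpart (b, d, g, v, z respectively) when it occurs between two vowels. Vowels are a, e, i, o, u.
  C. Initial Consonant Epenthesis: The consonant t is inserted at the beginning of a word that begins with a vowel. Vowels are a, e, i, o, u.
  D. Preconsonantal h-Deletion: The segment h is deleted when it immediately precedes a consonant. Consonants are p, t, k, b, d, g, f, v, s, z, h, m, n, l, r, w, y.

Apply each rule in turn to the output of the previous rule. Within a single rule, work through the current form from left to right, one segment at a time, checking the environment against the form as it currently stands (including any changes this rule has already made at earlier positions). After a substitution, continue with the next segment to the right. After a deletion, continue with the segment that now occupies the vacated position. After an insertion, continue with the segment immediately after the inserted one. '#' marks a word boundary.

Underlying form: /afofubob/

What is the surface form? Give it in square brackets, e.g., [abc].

[tavovubop]

A Final Obstruent Devoicing: [afofubob] → [afofubop]
B Intervocalic Voicing: [afofubop] → [avovubop]
C Initial Consonant Epenthesis: [avovubop] → [tavovubop]
D Preconsonantal h-Deletion: no change — [tavovubop]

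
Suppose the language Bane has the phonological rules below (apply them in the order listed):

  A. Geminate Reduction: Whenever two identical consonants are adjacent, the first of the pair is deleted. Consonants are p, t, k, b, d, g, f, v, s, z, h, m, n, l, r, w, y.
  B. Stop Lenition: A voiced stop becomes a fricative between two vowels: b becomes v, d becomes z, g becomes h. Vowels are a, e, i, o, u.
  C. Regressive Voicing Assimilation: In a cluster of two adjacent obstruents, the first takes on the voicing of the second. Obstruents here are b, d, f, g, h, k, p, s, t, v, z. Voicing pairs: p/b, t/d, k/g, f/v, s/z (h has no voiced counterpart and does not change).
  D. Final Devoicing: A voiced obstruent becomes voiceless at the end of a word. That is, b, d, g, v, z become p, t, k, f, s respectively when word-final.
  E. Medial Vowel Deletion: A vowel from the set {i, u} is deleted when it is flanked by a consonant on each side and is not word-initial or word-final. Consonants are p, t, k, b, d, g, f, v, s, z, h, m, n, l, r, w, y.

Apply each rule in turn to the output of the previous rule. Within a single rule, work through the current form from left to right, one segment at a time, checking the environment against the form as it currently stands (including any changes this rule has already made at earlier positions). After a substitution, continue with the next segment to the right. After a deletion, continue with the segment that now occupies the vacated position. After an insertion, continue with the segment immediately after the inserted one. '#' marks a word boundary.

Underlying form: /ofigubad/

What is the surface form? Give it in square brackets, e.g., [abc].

A Geminate Reduction: no change — [ofigubad]
B Stop Lenition: [ofigubad] → [ofihuvad]
C Regressive Voicing Assimilation: no change — [ofihuvad]
D Final Devoicing: [ofihuvad] → [ofihuvat]
E Medial Vowel Deletion: [ofihuvat] → [ofhvat]

[ofhvat]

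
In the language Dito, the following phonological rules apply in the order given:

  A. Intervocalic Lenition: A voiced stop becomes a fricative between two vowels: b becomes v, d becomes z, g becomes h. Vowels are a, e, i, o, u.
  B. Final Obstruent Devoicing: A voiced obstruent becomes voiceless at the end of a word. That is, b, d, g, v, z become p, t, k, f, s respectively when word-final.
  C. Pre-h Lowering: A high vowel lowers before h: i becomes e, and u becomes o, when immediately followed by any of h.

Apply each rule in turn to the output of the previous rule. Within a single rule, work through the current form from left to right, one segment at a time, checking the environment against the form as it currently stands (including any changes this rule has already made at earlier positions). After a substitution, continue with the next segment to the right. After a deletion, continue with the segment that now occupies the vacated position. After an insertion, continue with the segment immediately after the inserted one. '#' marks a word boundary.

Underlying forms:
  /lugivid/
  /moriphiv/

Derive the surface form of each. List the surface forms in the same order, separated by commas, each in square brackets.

[lohivit], [moriphif]

/lugivid/:
  A Intervocalic Lenition: [lugivid] → [luhivid]
  B Final Obstruent Devoicing: [luhivid] → [luhivit]
  C Pre-h Lowering: [luhivit] → [lohivit]
/moriphiv/:
  A Intervocalic Lenition: no change — [moriphiv]
  B Final Obstruent Devoicing: [moriphiv] → [moriphif]
  C Pre-h Lowering: no change — [moriphif]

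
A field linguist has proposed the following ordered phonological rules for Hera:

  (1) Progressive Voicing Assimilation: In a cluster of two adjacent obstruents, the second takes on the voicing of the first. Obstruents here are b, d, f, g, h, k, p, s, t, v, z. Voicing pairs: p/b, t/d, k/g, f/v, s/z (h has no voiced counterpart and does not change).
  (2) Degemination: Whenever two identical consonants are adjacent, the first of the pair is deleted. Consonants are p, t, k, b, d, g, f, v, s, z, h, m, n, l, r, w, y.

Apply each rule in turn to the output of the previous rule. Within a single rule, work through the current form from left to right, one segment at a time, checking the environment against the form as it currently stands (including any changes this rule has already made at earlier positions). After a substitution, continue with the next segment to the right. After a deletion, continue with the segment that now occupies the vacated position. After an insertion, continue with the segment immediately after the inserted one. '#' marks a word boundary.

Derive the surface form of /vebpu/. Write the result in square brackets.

[vebu]

(1) Progressive Voicing Assimilation: [vebpu] → [vebbu]
(2) Degemination: [vebbu] → [vebu]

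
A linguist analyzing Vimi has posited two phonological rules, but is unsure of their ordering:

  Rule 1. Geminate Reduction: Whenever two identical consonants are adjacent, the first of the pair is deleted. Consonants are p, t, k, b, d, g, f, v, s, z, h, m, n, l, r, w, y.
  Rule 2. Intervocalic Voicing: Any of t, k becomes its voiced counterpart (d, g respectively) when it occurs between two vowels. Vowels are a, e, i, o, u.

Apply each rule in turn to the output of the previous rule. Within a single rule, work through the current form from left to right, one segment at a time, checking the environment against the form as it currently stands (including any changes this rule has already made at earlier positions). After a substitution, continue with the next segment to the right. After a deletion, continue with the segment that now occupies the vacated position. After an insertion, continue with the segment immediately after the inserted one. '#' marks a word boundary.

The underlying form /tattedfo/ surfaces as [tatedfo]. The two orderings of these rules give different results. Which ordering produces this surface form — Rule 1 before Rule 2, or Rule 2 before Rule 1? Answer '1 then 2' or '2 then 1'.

Order 1 then 2:
  1 Geminate Reduction: [tattedfo] → [tatedfo]
  2 Intervocalic Voicing: [tatedfo] → [tadedfo]
  result: [tadedfo]
Order 2 then 1:
  2 Intervocalic Voicing: no change — [tattedfo]
  1 Geminate Reduction: [tattedfo] → [tatedfo]
  result: [tatedfo]

2 then 1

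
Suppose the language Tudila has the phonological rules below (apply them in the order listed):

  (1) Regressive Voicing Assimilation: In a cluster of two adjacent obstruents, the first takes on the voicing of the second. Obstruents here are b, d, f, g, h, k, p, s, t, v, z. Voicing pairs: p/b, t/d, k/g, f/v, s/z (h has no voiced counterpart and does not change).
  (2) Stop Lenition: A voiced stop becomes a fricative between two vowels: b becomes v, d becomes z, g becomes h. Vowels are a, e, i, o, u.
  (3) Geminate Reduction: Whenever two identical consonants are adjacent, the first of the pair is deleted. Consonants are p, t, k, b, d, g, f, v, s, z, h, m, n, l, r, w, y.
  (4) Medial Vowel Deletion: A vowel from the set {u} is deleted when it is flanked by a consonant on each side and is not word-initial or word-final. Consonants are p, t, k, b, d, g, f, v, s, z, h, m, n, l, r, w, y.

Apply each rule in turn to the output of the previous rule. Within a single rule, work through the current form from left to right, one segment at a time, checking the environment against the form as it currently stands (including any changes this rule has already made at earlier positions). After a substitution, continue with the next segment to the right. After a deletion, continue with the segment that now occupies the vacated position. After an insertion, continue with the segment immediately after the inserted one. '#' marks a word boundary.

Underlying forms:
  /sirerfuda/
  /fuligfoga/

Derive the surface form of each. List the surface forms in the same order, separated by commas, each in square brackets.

/sirerfuda/:
  (1) Regressive Voicing Assimilation: no change — [sirerfuda]
  (2) Stop Lenition: [sirerfuda] → [sirerfuza]
  (3) Geminate Reduction: no change — [sirerfuza]
  (4) Medial Vowel Deletion: [sirerfuza] → [sirerfza]
/fuligfoga/:
  (1) Regressive Voicing Assimilation: [fuligfoga] → [fulikfoga]
  (2) Stop Lenition: [fulikfoga] → [fulikfoha]
  (3) Geminate Reduction: no change — [fulikfoha]
  (4) Medial Vowel Deletion: [fulikfoha] → [flikfoha]

[sirerfza], [flikfoha]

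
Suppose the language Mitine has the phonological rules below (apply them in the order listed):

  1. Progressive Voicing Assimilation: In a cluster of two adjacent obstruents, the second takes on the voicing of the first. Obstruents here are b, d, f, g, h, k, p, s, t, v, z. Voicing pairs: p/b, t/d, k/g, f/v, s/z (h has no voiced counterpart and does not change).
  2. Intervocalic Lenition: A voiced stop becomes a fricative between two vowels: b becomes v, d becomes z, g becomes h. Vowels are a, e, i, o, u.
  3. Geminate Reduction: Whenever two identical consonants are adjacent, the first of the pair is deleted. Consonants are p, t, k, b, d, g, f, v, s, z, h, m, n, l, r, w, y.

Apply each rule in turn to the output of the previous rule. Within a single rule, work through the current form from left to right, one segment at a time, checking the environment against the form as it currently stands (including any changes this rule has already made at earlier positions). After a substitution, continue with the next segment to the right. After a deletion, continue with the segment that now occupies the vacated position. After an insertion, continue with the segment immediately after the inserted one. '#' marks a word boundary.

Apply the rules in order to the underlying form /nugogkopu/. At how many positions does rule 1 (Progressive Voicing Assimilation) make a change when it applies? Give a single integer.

1 Progressive Voicing Assimilation: [nugogkopu] → [nugoggopu]
2 Intervocalic Lenition: [nugoggopu] → [nuhoggopu]
3 Geminate Reduction: [nuhoggopu] → [nuhogopu]
Rule 1 changed 1 position(s).

1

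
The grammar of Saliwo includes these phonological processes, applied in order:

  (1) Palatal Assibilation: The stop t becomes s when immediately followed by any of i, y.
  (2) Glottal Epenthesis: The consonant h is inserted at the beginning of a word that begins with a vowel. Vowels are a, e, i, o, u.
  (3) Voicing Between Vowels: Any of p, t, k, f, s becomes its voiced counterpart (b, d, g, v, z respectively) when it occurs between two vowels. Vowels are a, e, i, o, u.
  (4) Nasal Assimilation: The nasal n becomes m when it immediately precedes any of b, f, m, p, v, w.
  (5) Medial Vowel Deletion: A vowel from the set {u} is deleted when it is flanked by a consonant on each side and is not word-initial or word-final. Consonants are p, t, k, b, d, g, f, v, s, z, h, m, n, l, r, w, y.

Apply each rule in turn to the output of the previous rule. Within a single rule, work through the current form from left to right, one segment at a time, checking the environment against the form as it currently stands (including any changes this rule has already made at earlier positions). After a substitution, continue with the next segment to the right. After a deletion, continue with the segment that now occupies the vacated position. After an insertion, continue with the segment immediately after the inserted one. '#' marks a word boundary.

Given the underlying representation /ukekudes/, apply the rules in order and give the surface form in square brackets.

[hgegdes]

(1) Palatal Assibilation: no change — [ukekudes]
(2) Glottal Epenthesis: [ukekudes] → [hukekudes]
(3) Voicing Between Vowels: [hukekudes] → [hugegudes]
(4) Nasal Assimilation: no change — [hugegudes]
(5) Medial Vowel Deletion: [hugegudes] → [hgegdes]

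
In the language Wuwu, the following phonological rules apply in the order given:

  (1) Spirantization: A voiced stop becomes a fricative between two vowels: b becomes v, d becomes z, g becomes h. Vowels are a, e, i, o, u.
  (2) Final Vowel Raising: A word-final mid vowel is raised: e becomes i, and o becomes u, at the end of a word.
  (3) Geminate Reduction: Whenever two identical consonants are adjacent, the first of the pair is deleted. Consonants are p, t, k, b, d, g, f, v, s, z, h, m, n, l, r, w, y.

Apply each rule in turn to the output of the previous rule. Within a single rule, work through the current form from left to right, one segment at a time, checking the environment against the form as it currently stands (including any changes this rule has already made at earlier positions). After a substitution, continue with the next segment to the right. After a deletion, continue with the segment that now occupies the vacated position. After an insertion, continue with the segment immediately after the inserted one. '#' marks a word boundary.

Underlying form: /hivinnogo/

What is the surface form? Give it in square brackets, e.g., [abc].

[hivinohu]

(1) Spirantization: [hivinnogo] → [hivinnoho]
(2) Final Vowel Raising: [hivinnoho] → [hivinnohu]
(3) Geminate Reduction: [hivinnohu] → [hivinohu]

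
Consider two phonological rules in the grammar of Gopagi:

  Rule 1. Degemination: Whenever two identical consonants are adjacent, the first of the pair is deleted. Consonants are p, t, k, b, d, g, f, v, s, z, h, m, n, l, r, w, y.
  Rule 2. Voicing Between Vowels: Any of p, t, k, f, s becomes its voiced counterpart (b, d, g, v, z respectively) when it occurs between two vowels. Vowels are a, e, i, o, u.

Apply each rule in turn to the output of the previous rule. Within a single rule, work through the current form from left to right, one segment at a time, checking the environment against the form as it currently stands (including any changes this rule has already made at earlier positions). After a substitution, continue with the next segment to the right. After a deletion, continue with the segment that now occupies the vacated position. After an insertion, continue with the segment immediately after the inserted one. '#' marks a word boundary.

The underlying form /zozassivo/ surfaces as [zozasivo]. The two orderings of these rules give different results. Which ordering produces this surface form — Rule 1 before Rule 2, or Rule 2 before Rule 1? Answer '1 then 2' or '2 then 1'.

2 then 1

Order 1 then 2:
  1 Degemination: [zozassivo] → [zozasivo]
  2 Voicing Between Vowels: [zozasivo] → [zozazivo]
  result: [zozazivo]
Order 2 then 1:
  2 Voicing Between Vowels: no change — [zozassivo]
  1 Degemination: [zozassivo] → [zozasivo]
  result: [zozasivo]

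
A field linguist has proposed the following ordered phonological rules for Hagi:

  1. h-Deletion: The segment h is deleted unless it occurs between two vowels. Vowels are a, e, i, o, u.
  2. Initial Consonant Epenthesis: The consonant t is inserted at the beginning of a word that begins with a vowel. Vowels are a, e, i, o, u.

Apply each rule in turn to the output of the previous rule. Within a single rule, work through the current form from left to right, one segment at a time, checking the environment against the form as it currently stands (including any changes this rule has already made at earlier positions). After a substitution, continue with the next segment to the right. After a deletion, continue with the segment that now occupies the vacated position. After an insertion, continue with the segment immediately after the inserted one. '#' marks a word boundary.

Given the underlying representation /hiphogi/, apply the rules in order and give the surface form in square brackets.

1 h-Deletion: [hiphogi] → [ipogi]
2 Initial Consonant Epenthesis: [ipogi] → [tipogi]

[tipogi]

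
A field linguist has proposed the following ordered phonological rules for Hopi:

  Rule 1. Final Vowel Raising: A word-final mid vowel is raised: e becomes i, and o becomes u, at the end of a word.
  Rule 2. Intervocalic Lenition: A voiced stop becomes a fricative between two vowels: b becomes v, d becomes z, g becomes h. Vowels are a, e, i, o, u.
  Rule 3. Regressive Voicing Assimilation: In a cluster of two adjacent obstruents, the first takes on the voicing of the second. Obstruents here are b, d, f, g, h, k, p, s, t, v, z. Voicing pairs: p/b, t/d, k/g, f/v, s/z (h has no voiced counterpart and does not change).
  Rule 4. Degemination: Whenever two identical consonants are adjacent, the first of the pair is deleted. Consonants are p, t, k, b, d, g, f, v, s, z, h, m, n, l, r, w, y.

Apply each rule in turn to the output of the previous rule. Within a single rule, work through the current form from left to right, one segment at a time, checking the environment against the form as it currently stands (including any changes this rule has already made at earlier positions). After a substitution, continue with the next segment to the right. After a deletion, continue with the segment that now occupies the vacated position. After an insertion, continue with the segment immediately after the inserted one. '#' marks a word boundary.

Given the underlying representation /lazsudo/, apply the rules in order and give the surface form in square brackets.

[lasuzu]

Rule 1 Final Vowel Raising: [lazsudo] → [lazsudu]
Rule 2 Intervocalic Lenition: [lazsudu] → [lazsuzu]
Rule 3 Regressive Voicing Assimilation: [lazsuzu] → [lassuzu]
Rule 4 Degemination: [lassuzu] → [lasuzu]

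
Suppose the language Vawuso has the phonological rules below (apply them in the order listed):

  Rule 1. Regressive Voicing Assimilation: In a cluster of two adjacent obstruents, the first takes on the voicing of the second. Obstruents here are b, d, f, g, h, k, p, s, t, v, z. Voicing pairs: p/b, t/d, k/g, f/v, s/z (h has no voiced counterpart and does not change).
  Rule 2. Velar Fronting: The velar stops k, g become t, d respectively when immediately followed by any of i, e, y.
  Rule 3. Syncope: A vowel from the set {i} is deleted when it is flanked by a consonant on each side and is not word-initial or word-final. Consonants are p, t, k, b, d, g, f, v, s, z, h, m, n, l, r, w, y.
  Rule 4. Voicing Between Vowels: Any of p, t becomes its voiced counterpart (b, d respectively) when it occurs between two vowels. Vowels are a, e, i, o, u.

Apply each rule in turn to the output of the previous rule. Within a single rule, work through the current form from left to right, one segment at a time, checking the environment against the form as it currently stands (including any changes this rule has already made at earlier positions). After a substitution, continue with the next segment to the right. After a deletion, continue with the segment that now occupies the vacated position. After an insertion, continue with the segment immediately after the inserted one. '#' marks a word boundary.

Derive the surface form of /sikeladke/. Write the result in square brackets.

Rule 1 Regressive Voicing Assimilation: [sikeladke] → [sikelatke]
Rule 2 Velar Fronting: [sikelatke] → [sitelatte]
Rule 3 Syncope: [sitelatte] → [stelatte]
Rule 4 Voicing Between Vowels: no change — [stelatte]

[stelatte]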